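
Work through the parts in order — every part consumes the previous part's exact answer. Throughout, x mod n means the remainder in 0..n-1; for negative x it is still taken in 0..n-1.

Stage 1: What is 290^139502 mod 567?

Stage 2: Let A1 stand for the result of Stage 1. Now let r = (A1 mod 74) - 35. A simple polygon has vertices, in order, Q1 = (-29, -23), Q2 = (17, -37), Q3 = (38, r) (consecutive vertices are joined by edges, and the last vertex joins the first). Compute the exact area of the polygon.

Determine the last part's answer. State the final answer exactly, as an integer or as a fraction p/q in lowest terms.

Stage 1: squarings mod 567: 290^1=290, 290^2=184, 290^4=403, 290^8=247, 290^16=340, 290^32=499, 290^64=88, 290^128=373, 290^256=214, 290^512=436, 290^1024=151, 290^2048=121, 290^4096=466, 290^8192=562, 290^16384=25, 290^32768=58, 290^65536=529, 290^131072=310; 290^139502 = 290^2 * 290^4 * 290^8 * 290^32 * 290^64 * 290^128 * 290^8192 * 290^131072 = 373 (mod 567); answer 373
Stage 2: A1 = 373; r = -32; cross terms: (-29*-37 - 17*-23)=1464, (17*-32 - 38*-37)=862, (38*-23 - -29*-32)=-1802; twice the area = |524| = 524; area = 262; answer 262

262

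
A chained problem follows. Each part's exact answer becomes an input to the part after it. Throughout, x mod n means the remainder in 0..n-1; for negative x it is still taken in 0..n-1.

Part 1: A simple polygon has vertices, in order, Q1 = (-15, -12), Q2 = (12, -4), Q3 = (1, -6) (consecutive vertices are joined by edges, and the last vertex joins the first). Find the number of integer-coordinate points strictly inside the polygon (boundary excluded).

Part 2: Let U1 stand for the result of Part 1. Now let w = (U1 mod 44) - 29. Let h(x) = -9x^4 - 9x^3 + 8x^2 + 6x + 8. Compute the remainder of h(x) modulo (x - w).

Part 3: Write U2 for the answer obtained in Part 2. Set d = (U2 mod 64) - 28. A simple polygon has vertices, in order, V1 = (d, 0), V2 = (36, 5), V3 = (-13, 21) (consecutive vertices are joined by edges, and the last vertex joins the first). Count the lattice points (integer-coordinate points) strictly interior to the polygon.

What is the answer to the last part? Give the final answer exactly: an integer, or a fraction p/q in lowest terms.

330

Part 1: cross terms: (-15*-4 - 12*-12)=204, (12*-6 - 1*-4)=-68, (1*-12 - -15*-6)=-102; twice the area = |34| = 34; area = 17; boundary points = 1 + 1 + 2 = 4; strictly interior points = area - boundary/2 + 1 = 16; answer 16
Part 2: U1 = 16; w = -13; remainder = value at the root: -9*(-13)^4 - 9*(-13)^3 + 8*(-13)^2 + 6*(-13)^1 + 8 = (-257049) + (19773) + (1352) + (-78) + (8) = -235994; answer -235994
Part 3: U2 = -235994; d = 10; cross terms: (10*5 - 36*0)=50, (36*21 - -13*5)=821, (-13*0 - 10*21)=-210; twice the area = |661| = 661; area = 661/2; boundary points = 1 + 1 + 1 = 3; strictly interior points = area - boundary/2 + 1 = 330; answer 330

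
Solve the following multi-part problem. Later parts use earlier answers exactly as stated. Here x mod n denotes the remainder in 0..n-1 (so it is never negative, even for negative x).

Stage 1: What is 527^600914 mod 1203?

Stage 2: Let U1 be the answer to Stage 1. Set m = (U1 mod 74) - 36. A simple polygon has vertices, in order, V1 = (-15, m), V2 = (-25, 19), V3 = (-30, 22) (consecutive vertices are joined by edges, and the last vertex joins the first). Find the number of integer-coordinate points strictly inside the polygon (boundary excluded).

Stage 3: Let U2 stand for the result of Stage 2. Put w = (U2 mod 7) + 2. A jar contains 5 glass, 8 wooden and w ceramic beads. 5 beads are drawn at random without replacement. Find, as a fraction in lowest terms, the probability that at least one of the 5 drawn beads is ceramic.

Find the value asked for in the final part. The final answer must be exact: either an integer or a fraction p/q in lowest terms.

1149/1292

Stage 1: squarings mod 1203: 527^1=527, 527^2=1039, 527^4=430, 527^8=841, 527^16=1120, 527^32=874, 527^64=1174, 527^128=841, 527^256=1120, 527^512=874, 527^1024=1174, 527^2048=841, 527^4096=1120, 527^8192=874, 527^16384=1174, 527^32768=841, 527^65536=1120, 527^131072=874, 527^262144=1174, 527^524288=841; 527^600914 = 527^2 * 527^16 * 527^64 * 527^256 * 527^512 * 527^2048 * 527^8192 * 527^65536 * 527^524288 = 1024 (mod 1203); answer 1024
Stage 2: U1 = 1024; m = 26; cross terms: (-15*19 - -25*26)=365, (-25*22 - -30*19)=20, (-30*26 - -15*22)=-450; twice the area = |-65| = 65; area = 65/2; boundary points = 1 + 1 + 1 = 3; strictly interior points = area - boundary/2 + 1 = 32; answer 32
Stage 3: U2 = 32; w = 6; total draws C(19,5) = 11628; complement C(13,5) = 1287; favorable 11628 - 1287 = 10341; P = 1149/1292; answer 1149/1292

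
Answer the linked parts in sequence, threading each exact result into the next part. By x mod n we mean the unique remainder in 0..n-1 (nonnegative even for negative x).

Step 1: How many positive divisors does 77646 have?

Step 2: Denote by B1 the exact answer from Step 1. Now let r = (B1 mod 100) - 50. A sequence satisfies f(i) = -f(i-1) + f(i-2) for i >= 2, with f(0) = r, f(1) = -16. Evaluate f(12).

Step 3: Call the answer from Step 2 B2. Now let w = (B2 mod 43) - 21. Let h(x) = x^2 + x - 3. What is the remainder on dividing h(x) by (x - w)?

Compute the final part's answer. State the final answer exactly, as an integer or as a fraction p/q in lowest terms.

Step 1: 77646 = 2 * 3 * 12941; number of divisors = (1+1) * (1+1) * (1+1) = 8; answer 8
Step 2: B1 = 8; r = -42; f(2) = -1*(-16) + 1*(-42) = -26; iterating: f(2)=-26, f(3)=10, f(4)=-36, f(5)=46, f(6)=-82, f(7)=128, f(8)=-210, f(9)=338, f(10)=-548, f(11)=886, f(12)=-1434; answer -1434
Step 3: B2 = -1434; w = 7; remainder = value at the root: 1*(7)^2 + 1*(7)^1 - 3 = (49) + (7) + (-3) = 53; answer 53

53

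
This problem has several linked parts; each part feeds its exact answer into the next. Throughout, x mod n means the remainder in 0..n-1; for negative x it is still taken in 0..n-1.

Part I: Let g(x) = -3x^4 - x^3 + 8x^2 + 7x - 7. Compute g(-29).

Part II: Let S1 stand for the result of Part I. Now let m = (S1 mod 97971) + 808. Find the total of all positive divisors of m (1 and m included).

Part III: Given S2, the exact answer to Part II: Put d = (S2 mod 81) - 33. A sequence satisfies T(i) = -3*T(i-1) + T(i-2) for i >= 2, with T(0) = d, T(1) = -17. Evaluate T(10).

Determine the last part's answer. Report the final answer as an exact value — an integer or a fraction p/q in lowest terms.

1234059

Part I: -3*(-29)^4 - 1*(-29)^3 + 8*(-29)^2 + 7*(-29)^1 - 7 = (-2121843) + (24389) + (6728) + (-203) + (-7) = -2090936; answer -2090936
Part II: S1 = -2090936; m = 65234; 65234 = 2 * 13^2 * 193; sigma = (1 + 2) * (1 + 13 + 169) * (1 + 193) = 3 * 183 * 194 = 106506; answer 106506
Part III: S2 = 106506; d = 39; T(2) = -3*(-17) + 1*(39) = 90; iterating: T(2)=90, T(3)=-287, T(4)=951, T(5)=-3140, T(6)=10371, T(7)=-34253, T(8)=113130, T(9)=-373643, T(10)=1234059; answer 1234059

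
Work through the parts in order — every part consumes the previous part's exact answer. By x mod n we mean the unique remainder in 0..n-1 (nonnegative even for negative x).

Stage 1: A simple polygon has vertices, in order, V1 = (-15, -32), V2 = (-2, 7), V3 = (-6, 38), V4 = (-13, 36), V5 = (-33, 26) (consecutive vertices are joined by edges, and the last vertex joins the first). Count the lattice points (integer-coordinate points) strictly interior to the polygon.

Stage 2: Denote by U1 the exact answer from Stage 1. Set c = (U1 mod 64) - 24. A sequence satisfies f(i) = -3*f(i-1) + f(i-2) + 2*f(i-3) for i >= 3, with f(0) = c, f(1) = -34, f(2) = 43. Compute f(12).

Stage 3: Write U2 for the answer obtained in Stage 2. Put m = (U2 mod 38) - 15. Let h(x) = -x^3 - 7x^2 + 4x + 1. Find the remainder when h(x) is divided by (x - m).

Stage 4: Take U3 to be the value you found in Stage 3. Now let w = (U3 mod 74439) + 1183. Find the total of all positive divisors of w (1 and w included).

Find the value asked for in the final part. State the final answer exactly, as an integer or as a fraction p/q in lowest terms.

70336

Stage 1: cross terms: (-15*7 - -2*-32)=-169, (-2*38 - -6*7)=-34, (-6*36 - -13*38)=278, (-13*26 - -33*36)=850, (-33*-32 - -15*26)=1446; twice the area = |2371| = 2371; area = 2371/2; boundary points = 13 + 1 + 1 + 10 + 2 = 27; strictly interior points = area - boundary/2 + 1 = 1173; answer 1173
Stage 2: U1 = 1173; c = -3; f(3) = -3*(43) + 1*(-34) + 2*(-3) = -169; iterating: f(3)=-169, f(4)=482, f(5)=-1529, f(6)=4731, f(7)=-14758, f(8)=45947, f(9)=-143137, f(10)=445842, f(11)=-1388769, f(12)=4325875; answer 4325875
Stage 3: U2 = 4325875; m = 16; remainder = value at the root: -1*(16)^3 - 7*(16)^2 + 4*(16)^1 + 1 = (-4096) + (-1792) + (64) + (1) = -5823; answer -5823
Stage 4: U3 = -5823; w = 69799; 69799 = 223 * 313; sigma = (1 + 223) * (1 + 313) = 224 * 314 = 70336; answer 70336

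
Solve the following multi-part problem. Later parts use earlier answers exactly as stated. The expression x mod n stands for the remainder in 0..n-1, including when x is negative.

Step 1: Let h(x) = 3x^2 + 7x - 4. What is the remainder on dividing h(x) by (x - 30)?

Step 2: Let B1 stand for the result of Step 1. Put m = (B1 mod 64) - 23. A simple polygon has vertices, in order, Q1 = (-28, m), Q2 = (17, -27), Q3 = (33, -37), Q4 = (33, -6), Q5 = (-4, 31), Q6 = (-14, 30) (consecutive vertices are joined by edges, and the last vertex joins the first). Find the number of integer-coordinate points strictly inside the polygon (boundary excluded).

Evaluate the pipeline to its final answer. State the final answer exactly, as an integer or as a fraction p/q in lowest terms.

Step 1: remainder = value at the root: 3*(30)^2 + 7*(30)^1 - 4 = (2700) + (210) + (-4) = 2906; answer 2906
Step 2: B1 = 2906; m = 3; cross terms: (-28*-27 - 17*3)=705, (17*-37 - 33*-27)=262, (33*-6 - 33*-37)=1023, (33*31 - -4*-6)=999, (-4*30 - -14*31)=314, (-14*3 - -28*30)=798; twice the area = |4101| = 4101; area = 4101/2; boundary points = 15 + 2 + 31 + 37 + 1 + 1 = 87; strictly interior points = area - boundary/2 + 1 = 2008; answer 2008

2008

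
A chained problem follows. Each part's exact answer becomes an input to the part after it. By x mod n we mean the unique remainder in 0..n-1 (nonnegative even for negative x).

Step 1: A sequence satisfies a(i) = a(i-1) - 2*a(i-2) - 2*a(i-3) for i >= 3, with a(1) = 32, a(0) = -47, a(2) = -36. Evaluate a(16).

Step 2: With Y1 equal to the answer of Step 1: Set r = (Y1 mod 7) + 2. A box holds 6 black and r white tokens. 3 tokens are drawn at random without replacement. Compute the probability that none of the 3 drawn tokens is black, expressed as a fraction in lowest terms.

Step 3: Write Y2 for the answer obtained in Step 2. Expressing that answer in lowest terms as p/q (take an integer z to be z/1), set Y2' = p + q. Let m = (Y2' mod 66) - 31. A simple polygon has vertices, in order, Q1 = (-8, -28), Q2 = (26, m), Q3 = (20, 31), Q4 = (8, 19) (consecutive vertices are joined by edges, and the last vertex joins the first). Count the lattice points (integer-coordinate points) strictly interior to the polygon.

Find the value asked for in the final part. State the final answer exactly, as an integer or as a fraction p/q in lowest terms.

Step 1: a(3) = 1*(-36) - 2*(32) - 2*(-47) = -6; iterating: a(3)=-6, a(4)=2, a(5)=86, a(6)=94, a(7)=-82, a(8)=-442, a(9)=-466, a(10)=582, a(11)=2398, a(12)=2166, a(13)=-3794, a(14)=-12922, a(15)=-9666, a(16)=23766; answer 23766
Step 2: Y1 = 23766; r = 3; total draws C(9,3) = 84; favorable C(3,3) = 1; P = 1/84; answer 1/84
Step 3: Y2 = 1/84; threaded value p + q = 85; m = -12; cross terms: (-8*-12 - 26*-28)=824, (26*31 - 20*-12)=1046, (20*19 - 8*31)=132, (8*-28 - -8*19)=-72; twice the area = |1930| = 1930; area = 965; boundary points = 2 + 1 + 12 + 1 = 16; strictly interior points = area - boundary/2 + 1 = 958; answer 958

958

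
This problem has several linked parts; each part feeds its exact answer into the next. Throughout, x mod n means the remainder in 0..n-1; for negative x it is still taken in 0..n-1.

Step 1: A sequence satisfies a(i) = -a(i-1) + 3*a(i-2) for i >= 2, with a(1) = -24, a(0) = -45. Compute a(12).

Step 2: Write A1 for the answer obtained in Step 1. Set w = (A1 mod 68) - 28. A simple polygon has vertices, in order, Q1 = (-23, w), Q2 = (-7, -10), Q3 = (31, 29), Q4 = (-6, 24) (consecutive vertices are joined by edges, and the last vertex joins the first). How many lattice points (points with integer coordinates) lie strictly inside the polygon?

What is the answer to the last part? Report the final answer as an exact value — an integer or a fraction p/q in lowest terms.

Step 1: a(2) = -1*(-24) + 3*(-45) = -111; iterating: a(2)=-111, a(3)=39, a(4)=-372, a(5)=489, a(6)=-1605, a(7)=3072, a(8)=-7887, a(9)=17103, a(10)=-40764, a(11)=92073, a(12)=-214365; answer -214365
Step 2: A1 = -214365; w = 11; cross terms: (-23*-10 - -7*11)=307, (-7*29 - 31*-10)=107, (31*24 - -6*29)=918, (-6*11 - -23*24)=486; twice the area = |1818| = 1818; area = 909; boundary points = 1 + 1 + 1 + 1 = 4; strictly interior points = area - boundary/2 + 1 = 908; answer 908

908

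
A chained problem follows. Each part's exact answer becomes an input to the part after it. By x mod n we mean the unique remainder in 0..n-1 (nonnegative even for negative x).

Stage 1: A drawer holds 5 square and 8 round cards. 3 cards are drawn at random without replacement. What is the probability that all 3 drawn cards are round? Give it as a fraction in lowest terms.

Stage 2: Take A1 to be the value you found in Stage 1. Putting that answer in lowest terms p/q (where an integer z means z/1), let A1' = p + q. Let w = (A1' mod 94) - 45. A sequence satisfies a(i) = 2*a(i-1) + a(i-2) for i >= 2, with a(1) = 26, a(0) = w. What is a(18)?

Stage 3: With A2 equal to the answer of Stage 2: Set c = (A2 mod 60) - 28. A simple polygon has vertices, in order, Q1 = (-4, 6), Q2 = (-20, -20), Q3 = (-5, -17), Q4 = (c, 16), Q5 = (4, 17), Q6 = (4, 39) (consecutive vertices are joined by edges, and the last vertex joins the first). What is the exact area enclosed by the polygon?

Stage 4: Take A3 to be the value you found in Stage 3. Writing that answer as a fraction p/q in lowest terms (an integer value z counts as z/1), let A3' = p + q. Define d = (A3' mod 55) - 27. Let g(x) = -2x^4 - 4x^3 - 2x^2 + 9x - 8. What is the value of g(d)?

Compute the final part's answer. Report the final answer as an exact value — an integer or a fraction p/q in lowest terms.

-10457

Stage 1: total draws C(13,3) = 286; favorable C(8,3) = 56; P = 28/143; answer 28/143
Stage 2: A1 = 28/143; threaded value p + q = 171; w = 32; a(2) = 2*(26) + 1*(32) = 84; iterating: a(2)=84, a(3)=194, a(4)=472, a(5)=1138, a(6)=2748, a(7)=6634, a(8)=16016, a(9)=38666, a(10)=93348, a(11)=225362, a(12)=544072, a(13)=1313506, a(14)=3171084, a(15)=7655674, a(16)=18482432, a(17)=44620538, a(18)=107723508; answer 107723508
Stage 3: A2 = 107723508; c = 20; cross terms: (-4*-20 - -20*6)=200, (-20*-17 - -5*-20)=240, (-5*16 - 20*-17)=260, (20*17 - 4*16)=276, (4*39 - 4*17)=88, (4*6 - -4*39)=180; twice the area = |1244| = 1244; area = 622; answer 622
Stage 4: A3 = 622; threaded value p + q = 623; d = -9; -2*(-9)^4 - 4*(-9)^3 - 2*(-9)^2 + 9*(-9)^1 - 8 = (-13122) + (2916) + (-162) + (-81) + (-8) = -10457; answer -10457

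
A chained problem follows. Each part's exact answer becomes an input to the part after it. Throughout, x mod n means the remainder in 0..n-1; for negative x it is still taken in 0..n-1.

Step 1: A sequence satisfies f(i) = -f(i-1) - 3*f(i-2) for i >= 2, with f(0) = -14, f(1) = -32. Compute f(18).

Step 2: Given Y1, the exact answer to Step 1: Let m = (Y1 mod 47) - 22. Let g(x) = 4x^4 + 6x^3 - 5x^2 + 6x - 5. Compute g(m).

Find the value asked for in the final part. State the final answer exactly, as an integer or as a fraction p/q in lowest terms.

Step 1: f(2) = -1*(-32) - 3*(-14) = 74; iterating: f(2)=74, f(3)=22, f(4)=-244, f(5)=178, f(6)=554, f(7)=-1088, f(8)=-574, f(9)=3838, f(10)=-2116, f(11)=-9398, f(12)=15746, f(13)=12448, f(14)=-59686, f(15)=22342, f(16)=156716, f(17)=-223742, f(18)=-246406; answer -246406
Step 2: Y1 = -246406; m = -7; 4*(-7)^4 + 6*(-7)^3 - 5*(-7)^2 + 6*(-7)^1 - 5 = (9604) + (-2058) + (-245) + (-42) + (-5) = 7254; answer 7254

7254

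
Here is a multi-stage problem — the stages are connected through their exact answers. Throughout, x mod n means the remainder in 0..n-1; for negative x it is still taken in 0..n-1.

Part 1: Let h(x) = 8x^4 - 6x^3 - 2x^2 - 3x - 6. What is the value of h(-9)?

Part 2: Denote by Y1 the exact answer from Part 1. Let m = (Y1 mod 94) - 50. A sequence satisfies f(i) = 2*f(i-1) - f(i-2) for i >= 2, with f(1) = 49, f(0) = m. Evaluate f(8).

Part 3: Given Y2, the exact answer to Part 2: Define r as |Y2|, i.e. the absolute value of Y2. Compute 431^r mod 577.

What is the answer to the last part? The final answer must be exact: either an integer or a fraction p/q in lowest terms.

155

Part 1: 8*(-9)^4 - 6*(-9)^3 - 2*(-9)^2 - 3*(-9)^1 - 6 = (52488) + (4374) + (-162) + (27) + (-6) = 56721; answer 56721
Part 2: Y1 = 56721; m = -11; f(2) = 2*(49) - 1*(-11) = 109; iterating: f(2)=109, f(3)=169, f(4)=229, f(5)=289, f(6)=349, f(7)=409, f(8)=469; answer 469
Part 3: Y2 = 469; r = 469; squarings mod 577: 431^1=431, 431^2=544, 431^4=512, 431^8=186, 431^16=553, 431^32=576, 431^64=1, 431^128=1, 431^256=1; 431^469 = 431^1 * 431^4 * 431^16 * 431^64 * 431^128 * 431^256 = 155 (mod 577); answer 155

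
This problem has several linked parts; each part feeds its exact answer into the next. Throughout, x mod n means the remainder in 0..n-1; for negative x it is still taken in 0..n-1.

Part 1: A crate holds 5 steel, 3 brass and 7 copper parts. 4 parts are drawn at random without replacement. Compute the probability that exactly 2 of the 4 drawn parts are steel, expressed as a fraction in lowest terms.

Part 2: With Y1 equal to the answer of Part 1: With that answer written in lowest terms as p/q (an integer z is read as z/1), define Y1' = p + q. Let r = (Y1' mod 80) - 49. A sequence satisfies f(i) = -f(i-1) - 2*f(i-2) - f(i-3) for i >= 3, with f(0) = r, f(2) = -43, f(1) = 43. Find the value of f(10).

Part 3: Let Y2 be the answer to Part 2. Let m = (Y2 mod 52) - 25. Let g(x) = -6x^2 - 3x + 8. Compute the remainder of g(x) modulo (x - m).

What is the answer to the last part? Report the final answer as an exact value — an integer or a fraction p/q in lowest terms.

Part 1: total draws C(15,4) = 1365; favorable C(5,2)*C(10,2) = 450; P = 30/91; answer 30/91
Part 2: Y1 = 30/91; threaded value p + q = 121; r = -8; f(3) = -1*(-43) - 2*(43) - 1*(-8) = -35; iterating: f(3)=-35, f(4)=78, f(5)=35, f(6)=-156, f(7)=8, f(8)=269, f(9)=-129, f(10)=-417; answer -417
Part 3: Y2 = -417; m = 26; remainder = value at the root: -6*(26)^2 - 3*(26)^1 + 8 = (-4056) + (-78) + (8) = -4126; answer -4126

-4126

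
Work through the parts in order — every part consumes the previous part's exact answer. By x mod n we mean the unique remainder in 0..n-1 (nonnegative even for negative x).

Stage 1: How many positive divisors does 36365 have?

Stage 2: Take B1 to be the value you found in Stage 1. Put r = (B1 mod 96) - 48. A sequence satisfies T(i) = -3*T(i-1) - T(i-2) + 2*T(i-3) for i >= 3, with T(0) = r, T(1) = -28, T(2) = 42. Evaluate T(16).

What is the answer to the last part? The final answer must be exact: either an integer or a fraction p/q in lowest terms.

3402644

Stage 1: 36365 = 5 * 7 * 1039; number of divisors = (1+1) * (1+1) * (1+1) = 8; answer 8
Stage 2: B1 = 8; r = -40; T(3) = -3*(42) - 1*(-28) + 2*(-40) = -178; iterating: T(3)=-178, T(4)=436, T(5)=-1046, T(6)=2346, T(7)=-5120, T(8)=10922, T(9)=-22954, T(10)=47700, T(11)=-98302, T(12)=201298, T(13)=-410192, T(14)=832674, T(15)=-1685234, T(16)=3402644; answer 3402644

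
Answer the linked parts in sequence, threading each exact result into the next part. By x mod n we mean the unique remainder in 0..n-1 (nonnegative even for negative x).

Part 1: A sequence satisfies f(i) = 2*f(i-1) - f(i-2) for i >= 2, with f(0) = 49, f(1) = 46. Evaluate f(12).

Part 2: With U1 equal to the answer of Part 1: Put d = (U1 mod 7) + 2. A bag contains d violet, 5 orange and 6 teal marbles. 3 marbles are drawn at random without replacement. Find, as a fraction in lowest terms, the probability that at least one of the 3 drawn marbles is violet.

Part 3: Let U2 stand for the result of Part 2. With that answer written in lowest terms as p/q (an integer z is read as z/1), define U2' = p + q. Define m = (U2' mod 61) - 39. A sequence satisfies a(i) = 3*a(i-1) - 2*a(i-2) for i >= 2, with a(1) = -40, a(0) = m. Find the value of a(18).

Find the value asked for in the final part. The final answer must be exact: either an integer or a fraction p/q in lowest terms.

Part 1: f(2) = 2*(46) - 1*(49) = 43; iterating: f(2)=43, f(3)=40, f(4)=37, f(5)=34, f(6)=31, f(7)=28, f(8)=25, f(9)=22, f(10)=19, f(11)=16, f(12)=13; answer 13
Part 2: U1 = 13; d = 8; total draws C(19,3) = 969; complement C(11,3) = 165; favorable 969 - 165 = 804; P = 268/323; answer 268/323
Part 3: U2 = 268/323; threaded value p + q = 591; m = 3; a(2) = 3*(-40) - 2*(3) = -126; iterating: a(2)=-126, a(3)=-298, a(4)=-642, a(5)=-1330, a(6)=-2706, a(7)=-5458, a(8)=-10962, a(9)=-21970, a(10)=-43986, a(11)=-88018, a(12)=-176082, a(13)=-352210, a(14)=-704466, a(15)=-1408978, a(16)=-2818002, a(17)=-5636050, a(18)=-11272146; answer -11272146

-11272146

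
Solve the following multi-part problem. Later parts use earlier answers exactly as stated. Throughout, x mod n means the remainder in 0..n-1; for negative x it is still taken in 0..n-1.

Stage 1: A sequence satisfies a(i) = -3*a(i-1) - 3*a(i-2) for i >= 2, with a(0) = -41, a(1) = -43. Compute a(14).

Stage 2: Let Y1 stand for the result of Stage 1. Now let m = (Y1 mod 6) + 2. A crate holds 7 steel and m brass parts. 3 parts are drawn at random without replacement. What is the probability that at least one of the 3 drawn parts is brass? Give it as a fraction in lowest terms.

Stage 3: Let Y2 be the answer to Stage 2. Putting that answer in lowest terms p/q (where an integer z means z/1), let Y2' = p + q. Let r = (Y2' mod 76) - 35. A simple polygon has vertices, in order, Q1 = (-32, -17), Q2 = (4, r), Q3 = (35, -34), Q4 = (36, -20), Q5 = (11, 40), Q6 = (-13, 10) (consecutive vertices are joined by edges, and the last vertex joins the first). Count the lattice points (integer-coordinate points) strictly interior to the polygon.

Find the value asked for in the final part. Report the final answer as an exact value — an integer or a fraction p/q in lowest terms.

Stage 1: a(2) = -3*(-43) - 3*(-41) = 252; iterating: a(2)=252, a(3)=-627, a(4)=1125, a(5)=-1494, a(6)=1107, a(7)=1161, a(8)=-6804, a(9)=16929, a(10)=-30375, a(11)=40338, a(12)=-29889, a(13)=-31347, a(14)=183708; answer 183708
Stage 2: Y1 = 183708; m = 2; total draws C(9,3) = 84; complement C(7,3) = 35; favorable 84 - 35 = 49; P = 7/12; answer 7/12
Stage 3: Y2 = 7/12; threaded value p + q = 19; r = -16; cross terms: (-32*-16 - 4*-17)=580, (4*-34 - 35*-16)=424, (35*-20 - 36*-34)=524, (36*40 - 11*-20)=1660, (11*10 - -13*40)=630, (-13*-17 - -32*10)=541; twice the area = |4359| = 4359; area = 4359/2; boundary points = 1 + 1 + 1 + 5 + 6 + 1 = 15; strictly interior points = area - boundary/2 + 1 = 2173; answer 2173

2173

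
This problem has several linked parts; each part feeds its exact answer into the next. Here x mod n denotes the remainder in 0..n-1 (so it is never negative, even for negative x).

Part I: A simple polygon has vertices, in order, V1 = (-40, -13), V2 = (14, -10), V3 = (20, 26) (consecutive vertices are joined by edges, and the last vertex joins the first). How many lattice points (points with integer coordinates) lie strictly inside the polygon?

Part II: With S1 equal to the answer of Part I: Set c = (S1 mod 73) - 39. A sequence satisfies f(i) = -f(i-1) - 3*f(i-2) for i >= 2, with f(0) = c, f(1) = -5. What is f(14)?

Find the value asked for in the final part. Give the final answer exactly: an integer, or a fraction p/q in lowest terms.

-59305

Part I: cross terms: (-40*-10 - 14*-13)=582, (14*26 - 20*-10)=564, (20*-13 - -40*26)=780; twice the area = |1926| = 1926; area = 963; boundary points = 3 + 6 + 3 = 12; strictly interior points = area - boundary/2 + 1 = 958; answer 958
Part II: S1 = 958; c = -30; f(2) = -1*(-5) - 3*(-30) = 95; iterating: f(2)=95, f(3)=-80, f(4)=-205, f(5)=445, f(6)=170, f(7)=-1505, f(8)=995, f(9)=3520, f(10)=-6505, f(11)=-4055, f(12)=23570, f(13)=-11405, f(14)=-59305; answer -59305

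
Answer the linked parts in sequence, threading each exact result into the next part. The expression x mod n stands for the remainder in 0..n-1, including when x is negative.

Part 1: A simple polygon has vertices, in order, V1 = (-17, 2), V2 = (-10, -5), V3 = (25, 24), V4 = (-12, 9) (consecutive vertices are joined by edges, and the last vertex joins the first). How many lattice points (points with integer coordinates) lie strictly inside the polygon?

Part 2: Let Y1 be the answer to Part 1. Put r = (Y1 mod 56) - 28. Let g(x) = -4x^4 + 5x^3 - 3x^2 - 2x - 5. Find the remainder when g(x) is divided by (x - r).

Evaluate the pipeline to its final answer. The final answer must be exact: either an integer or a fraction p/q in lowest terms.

-765

Part 1: cross terms: (-17*-5 - -10*2)=105, (-10*24 - 25*-5)=-115, (25*9 - -12*24)=513, (-12*2 - -17*9)=129; twice the area = |632| = 632; area = 316; boundary points = 7 + 1 + 1 + 1 = 10; strictly interior points = area - boundary/2 + 1 = 312; answer 312
Part 2: Y1 = 312; r = 4; remainder = value at the root: -4*(4)^4 + 5*(4)^3 - 3*(4)^2 - 2*(4)^1 - 5 = (-1024) + (320) + (-48) + (-8) + (-5) = -765; answer -765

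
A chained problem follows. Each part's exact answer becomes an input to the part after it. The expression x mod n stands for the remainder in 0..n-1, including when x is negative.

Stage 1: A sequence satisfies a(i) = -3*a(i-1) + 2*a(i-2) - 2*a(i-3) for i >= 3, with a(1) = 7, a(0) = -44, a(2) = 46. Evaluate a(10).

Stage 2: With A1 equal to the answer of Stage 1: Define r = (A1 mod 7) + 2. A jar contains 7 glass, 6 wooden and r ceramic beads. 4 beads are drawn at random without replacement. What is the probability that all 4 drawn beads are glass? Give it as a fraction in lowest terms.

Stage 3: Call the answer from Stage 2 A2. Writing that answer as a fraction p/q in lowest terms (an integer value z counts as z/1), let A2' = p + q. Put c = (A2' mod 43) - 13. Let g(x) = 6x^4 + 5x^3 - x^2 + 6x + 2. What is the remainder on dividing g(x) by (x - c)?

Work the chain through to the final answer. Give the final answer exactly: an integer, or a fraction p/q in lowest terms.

Stage 1: a(3) = -3*(46) + 2*(7) - 2*(-44) = -36; iterating: a(3)=-36, a(4)=186, a(5)=-722, a(6)=2610, a(7)=-9646, a(8)=35602, a(9)=-131318, a(10)=484450; answer 484450
Stage 2: A1 = 484450; r = 3; total draws C(16,4) = 1820; favorable C(7,4) = 35; P = 1/52; answer 1/52
Stage 3: A2 = 1/52; threaded value p + q = 53; c = -3; remainder = value at the root: 6*(-3)^4 + 5*(-3)^3 - 1*(-3)^2 + 6*(-3)^1 + 2 = (486) + (-135) + (-9) + (-18) + (2) = 326; answer 326

326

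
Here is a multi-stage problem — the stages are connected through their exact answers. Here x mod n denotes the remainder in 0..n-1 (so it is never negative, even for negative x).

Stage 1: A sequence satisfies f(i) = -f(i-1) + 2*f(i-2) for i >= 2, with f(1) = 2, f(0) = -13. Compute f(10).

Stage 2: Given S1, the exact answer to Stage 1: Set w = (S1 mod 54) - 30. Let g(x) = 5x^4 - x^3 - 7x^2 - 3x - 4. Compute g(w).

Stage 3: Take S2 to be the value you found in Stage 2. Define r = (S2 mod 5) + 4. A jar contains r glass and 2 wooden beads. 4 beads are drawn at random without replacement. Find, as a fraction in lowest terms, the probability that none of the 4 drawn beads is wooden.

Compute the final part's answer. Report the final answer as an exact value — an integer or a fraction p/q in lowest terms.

Stage 1: f(2) = -1*(2) + 2*(-13) = -28; iterating: f(2)=-28, f(3)=32, f(4)=-88, f(5)=152, f(6)=-328, f(7)=632, f(8)=-1288, f(9)=2552, f(10)=-5128; answer -5128
Stage 2: S1 = -5128; w = -28; 5*(-28)^4 - 1*(-28)^3 - 7*(-28)^2 - 3*(-28)^1 - 4 = (3073280) + (21952) + (-5488) + (84) + (-4) = 3089824; answer 3089824
Stage 3: S2 = 3089824; r = 8; total draws C(10,4) = 210; favorable C(8,4) = 70; P = 1/3; answer 1/3

1/3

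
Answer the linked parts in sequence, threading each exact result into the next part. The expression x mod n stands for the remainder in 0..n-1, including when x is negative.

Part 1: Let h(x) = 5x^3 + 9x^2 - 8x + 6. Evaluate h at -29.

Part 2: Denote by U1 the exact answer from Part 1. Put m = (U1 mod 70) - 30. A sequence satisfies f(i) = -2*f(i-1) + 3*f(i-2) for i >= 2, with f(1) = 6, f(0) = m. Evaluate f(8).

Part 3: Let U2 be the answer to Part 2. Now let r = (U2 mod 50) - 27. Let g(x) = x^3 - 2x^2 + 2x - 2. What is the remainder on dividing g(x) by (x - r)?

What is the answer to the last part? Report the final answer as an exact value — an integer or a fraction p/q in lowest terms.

2953

Part 1: 5*(-29)^3 + 9*(-29)^2 - 8*(-29)^1 + 6 = (-121945) + (7569) + (232) + (6) = -114138; answer -114138
Part 2: U1 = -114138; m = 2; f(2) = -2*(6) + 3*(2) = -6; iterating: f(2)=-6, f(3)=30, f(4)=-78, f(5)=246, f(6)=-726, f(7)=2190, f(8)=-6558; answer -6558
Part 3: U2 = -6558; r = 15; remainder = value at the root: 1*(15)^3 - 2*(15)^2 + 2*(15)^1 - 2 = (3375) + (-450) + (30) + (-2) = 2953; answer 2953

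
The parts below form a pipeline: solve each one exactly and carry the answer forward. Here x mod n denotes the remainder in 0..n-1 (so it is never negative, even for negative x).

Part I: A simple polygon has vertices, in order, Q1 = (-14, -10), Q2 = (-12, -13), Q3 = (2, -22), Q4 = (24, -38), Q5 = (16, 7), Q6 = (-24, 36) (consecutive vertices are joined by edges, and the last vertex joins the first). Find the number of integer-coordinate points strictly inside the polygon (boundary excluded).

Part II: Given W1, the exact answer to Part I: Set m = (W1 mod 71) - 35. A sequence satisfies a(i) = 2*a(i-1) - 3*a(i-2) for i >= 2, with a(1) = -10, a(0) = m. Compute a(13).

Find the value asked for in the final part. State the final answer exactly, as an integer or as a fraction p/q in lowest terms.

Part I: cross terms: (-14*-13 - -12*-10)=62, (-12*-22 - 2*-13)=290, (2*-38 - 24*-22)=452, (24*7 - 16*-38)=776, (16*36 - -24*7)=744, (-24*-10 - -14*36)=744; twice the area = |3068| = 3068; area = 1534; boundary points = 1 + 1 + 2 + 1 + 1 + 2 = 8; strictly interior points = area - boundary/2 + 1 = 1531; answer 1531
Part II: W1 = 1531; m = 5; a(2) = 2*(-10) - 3*(5) = -35; iterating: a(2)=-35, a(3)=-40, a(4)=25, a(5)=170, a(6)=265, a(7)=20, a(8)=-755, a(9)=-1570, a(10)=-875, a(11)=2960, a(12)=8545, a(13)=8210; answer 8210

8210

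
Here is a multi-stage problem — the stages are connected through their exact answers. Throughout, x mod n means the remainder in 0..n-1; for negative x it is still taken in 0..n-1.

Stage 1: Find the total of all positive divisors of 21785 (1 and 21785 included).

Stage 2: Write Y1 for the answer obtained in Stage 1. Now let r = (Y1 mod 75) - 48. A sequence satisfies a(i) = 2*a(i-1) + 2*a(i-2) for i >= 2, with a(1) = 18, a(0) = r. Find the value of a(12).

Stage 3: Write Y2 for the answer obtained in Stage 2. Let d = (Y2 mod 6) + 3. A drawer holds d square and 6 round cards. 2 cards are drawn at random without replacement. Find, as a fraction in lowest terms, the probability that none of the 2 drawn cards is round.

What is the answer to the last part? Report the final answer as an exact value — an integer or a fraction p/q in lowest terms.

Stage 1: 21785 = 5 * 4357; sigma = (1 + 5) * (1 + 4357) = 6 * 4358 = 26148; answer 26148
Stage 2: Y1 = 26148; r = 0; a(2) = 2*(18) + 2*(0) = 36; iterating: a(2)=36, a(3)=108, a(4)=288, a(5)=792, a(6)=2160, a(7)=5904, a(8)=16128, a(9)=44064, a(10)=120384, a(11)=328896, a(12)=898560; answer 898560
Stage 3: Y2 = 898560; d = 3; total draws C(9,2) = 36; favorable C(3,2) = 3; P = 1/12; answer 1/12

1/12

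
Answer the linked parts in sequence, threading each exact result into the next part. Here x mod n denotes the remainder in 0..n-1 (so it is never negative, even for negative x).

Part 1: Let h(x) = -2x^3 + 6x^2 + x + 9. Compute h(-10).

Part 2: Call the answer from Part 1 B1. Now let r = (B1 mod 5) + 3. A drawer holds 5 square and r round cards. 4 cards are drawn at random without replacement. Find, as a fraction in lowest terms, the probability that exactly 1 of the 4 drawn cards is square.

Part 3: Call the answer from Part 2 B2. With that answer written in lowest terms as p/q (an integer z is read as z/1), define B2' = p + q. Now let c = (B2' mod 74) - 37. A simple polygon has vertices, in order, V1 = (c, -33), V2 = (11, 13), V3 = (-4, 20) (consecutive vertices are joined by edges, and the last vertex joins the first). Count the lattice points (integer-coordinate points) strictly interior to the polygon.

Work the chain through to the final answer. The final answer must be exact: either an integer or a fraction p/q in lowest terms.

302

Part 1: -2*(-10)^3 + 6*(-10)^2 + 1*(-10)^1 + 9 = (2000) + (600) + (-10) + (9) = 2599; answer 2599
Part 2: B1 = 2599; r = 7; total draws C(12,4) = 495; favorable C(5,1)*C(7,3) = 175; P = 35/99; answer 35/99
Part 3: B2 = 35/99; threaded value p + q = 134; c = 23; cross terms: (23*13 - 11*-33)=662, (11*20 - -4*13)=272, (-4*-33 - 23*20)=-328; twice the area = |606| = 606; area = 303; boundary points = 2 + 1 + 1 = 4; strictly interior points = area - boundary/2 + 1 = 302; answer 302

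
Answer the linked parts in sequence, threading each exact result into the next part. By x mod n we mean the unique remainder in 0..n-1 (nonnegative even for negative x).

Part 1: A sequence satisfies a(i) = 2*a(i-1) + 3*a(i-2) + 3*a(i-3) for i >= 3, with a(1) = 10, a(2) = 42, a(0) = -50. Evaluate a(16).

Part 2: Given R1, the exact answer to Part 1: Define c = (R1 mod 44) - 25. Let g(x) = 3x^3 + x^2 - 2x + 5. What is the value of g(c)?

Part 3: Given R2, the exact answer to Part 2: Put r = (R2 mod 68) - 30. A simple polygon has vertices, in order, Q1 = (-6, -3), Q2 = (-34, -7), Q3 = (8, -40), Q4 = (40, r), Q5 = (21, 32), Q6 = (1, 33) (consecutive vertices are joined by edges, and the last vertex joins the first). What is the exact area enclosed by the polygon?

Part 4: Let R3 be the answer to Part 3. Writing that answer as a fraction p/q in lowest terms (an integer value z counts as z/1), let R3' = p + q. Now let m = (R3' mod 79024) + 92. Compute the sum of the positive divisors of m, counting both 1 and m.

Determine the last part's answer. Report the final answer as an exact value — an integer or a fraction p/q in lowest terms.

6588

Part 1: a(3) = 2*(42) + 3*(10) + 3*(-50) = -36; iterating: a(3)=-36, a(4)=84, a(5)=186, a(6)=516, a(7)=1842, a(8)=5790, a(9)=18654, a(10)=60204, a(11)=193740, a(12)=624054, a(13)=2009940, a(14)=6473262, a(15)=20848506, a(16)=67146618; answer 67146618
Part 2: R1 = 67146618; c = -3; 3*(-3)^3 + 1*(-3)^2 - 2*(-3)^1 + 5 = (-81) + (9) + (6) + (5) = -61; answer -61
Part 3: R2 = -61; r = -23; cross terms: (-6*-7 - -34*-3)=-60, (-34*-40 - 8*-7)=1416, (8*-23 - 40*-40)=1416, (40*32 - 21*-23)=1763, (21*33 - 1*32)=661, (1*-3 - -6*33)=195; twice the area = |5391| = 5391; area = 5391/2; answer 5391/2
Part 4: R3 = 5391/2; threaded value p + q = 5393; m = 5485; 5485 = 5 * 1097; sigma = (1 + 5) * (1 + 1097) = 6 * 1098 = 6588; answer 6588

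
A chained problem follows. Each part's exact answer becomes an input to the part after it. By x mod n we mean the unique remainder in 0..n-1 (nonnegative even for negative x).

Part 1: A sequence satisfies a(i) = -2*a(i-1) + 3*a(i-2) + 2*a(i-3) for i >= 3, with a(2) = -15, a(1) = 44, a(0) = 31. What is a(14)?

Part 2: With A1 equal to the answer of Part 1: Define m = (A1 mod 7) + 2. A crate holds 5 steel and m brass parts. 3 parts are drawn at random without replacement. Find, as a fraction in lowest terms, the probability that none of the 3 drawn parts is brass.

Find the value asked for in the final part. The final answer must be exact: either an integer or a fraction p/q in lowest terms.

5/42

Part 1: a(3) = -2*(-15) + 3*(44) + 2*(31) = 224; iterating: a(3)=224, a(4)=-405, a(5)=1452, a(6)=-3671, a(7)=10888, a(8)=-29885, a(9)=85092, a(10)=-238063, a(11)=671632, a(12)=-1887269, a(13)=5313308, a(14)=-14945159; answer -14945159
Part 2: A1 = -14945159; m = 4; total draws C(9,3) = 84; favorable C(5,3) = 10; P = 5/42; answer 5/42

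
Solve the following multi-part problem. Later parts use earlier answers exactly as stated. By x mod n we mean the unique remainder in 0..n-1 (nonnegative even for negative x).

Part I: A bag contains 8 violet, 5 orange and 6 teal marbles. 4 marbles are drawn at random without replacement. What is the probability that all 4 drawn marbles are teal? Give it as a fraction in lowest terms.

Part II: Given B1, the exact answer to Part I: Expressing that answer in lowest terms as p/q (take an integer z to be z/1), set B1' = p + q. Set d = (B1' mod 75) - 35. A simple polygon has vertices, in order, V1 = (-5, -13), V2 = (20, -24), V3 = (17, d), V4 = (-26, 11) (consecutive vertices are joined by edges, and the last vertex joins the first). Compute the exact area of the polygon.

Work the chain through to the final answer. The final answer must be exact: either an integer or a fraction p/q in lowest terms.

385

Part I: total draws C(19,4) = 3876; favorable C(6,4) = 15; P = 5/1292; answer 5/1292
Part II: B1 = 5/1292; threaded value p + q = 1297; d = -13; cross terms: (-5*-24 - 20*-13)=380, (20*-13 - 17*-24)=148, (17*11 - -26*-13)=-151, (-26*-13 - -5*11)=393; twice the area = |770| = 770; area = 385; answer 385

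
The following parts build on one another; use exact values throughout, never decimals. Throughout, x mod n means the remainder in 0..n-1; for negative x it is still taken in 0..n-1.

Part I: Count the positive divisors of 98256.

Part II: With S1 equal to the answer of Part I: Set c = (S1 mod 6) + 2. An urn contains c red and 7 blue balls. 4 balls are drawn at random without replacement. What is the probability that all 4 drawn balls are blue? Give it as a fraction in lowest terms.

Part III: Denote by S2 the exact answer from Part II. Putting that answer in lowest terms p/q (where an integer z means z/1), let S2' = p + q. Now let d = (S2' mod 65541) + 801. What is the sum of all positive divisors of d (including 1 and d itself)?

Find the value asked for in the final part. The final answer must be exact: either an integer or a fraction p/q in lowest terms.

Part I: 98256 = 2^4 * 3 * 23 * 89; number of divisors = (4+1) * (1+1) * (1+1) * (1+1) = 40; answer 40
Part II: S1 = 40; c = 6; total draws C(13,4) = 715; favorable C(7,4) = 35; P = 7/143; answer 7/143
Part III: S2 = 7/143; threaded value p + q = 150; d = 951; 951 = 3 * 317; sigma = (1 + 3) * (1 + 317) = 4 * 318 = 1272; answer 1272

1272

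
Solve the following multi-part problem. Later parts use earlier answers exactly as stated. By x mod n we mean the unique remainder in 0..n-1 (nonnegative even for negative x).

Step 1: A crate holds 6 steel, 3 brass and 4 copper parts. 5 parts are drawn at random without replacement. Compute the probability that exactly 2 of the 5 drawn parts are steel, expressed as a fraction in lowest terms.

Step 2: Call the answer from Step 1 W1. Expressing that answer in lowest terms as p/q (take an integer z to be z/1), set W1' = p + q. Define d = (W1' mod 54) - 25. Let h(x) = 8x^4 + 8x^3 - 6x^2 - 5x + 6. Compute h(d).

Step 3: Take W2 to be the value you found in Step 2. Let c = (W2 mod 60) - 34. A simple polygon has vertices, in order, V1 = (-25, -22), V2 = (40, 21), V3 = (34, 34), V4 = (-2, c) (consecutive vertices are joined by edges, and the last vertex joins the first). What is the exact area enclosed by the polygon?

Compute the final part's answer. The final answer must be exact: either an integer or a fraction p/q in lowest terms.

1058

Step 1: total draws C(13,5) = 1287; favorable C(6,2)*C(7,3) = 525; P = 175/429; answer 175/429
Step 2: W1 = 175/429; threaded value p + q = 604; d = -15; 8*(-15)^4 + 8*(-15)^3 - 6*(-15)^2 - 5*(-15)^1 + 6 = (405000) + (-27000) + (-1350) + (75) + (6) = 376731; answer 376731
Step 3: W2 = 376731; c = 17; cross terms: (-25*21 - 40*-22)=355, (40*34 - 34*21)=646, (34*17 - -2*34)=646, (-2*-22 - -25*17)=469; twice the area = |2116| = 2116; area = 1058; answer 1058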